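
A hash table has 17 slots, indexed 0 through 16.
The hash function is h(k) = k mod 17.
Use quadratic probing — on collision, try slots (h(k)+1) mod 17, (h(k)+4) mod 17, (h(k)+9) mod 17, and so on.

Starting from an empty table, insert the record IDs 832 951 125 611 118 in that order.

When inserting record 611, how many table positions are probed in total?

832 hashes to 16; slot 16 is free → place at 16.
951 hashes to 16; 16 taken → place at 0.
125 hashes to 6; slot 6 is free → place at 6.
611 hashes to 16; 16,0 taken → place at 3.
118 hashes to 16; 16,0,3 taken → place at 8.
Table: [951, _, _, 611, _, _, 125, _, 118, _, _, _, _, _, _, _, 832]

3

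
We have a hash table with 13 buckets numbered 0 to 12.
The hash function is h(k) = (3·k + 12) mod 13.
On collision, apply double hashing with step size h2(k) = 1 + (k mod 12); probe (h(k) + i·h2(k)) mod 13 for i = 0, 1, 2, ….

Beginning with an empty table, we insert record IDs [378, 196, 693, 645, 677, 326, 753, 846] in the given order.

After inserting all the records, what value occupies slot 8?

378: h=2 => slot 2
196: h=2, h2=5, probe 2,7 => slot 7
693: h=11 => slot 11
645: h=10 => slot 10
677: h=2, h2=6, probe 2,8 => slot 8
326: h=2, h2=3, probe 2,5 => slot 5
753: h=9 => slot 9
846: h=2, h2=7, probe 2,9,3 => slot 3
Table: [_, _, 378, 846, _, 326, _, 196, 677, 753, 645, 693, _]

677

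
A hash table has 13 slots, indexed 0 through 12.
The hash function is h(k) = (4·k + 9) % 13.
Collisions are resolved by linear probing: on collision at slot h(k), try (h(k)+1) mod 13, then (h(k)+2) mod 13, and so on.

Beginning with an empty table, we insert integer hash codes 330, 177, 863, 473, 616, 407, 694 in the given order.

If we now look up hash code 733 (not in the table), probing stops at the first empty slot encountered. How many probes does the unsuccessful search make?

6

330: h=3 → slot 3
177: h=2 → slot 2
863: h=3, probe 3,4 → slot 4
473: h=3, probe 3,4,5 → slot 5
616: h=3, probe 3,4,5,6 → slot 6
407: h=12 → slot 12
694: h=3, probe 3,4,5,6,7 → slot 7
Table: [-, -, 177, 330, 863, 473, 616, 694, -, -, -, -, 407]
Lookup 733: h=3, probe 3,4,5,6,7,8 → slot 8 empty, not found.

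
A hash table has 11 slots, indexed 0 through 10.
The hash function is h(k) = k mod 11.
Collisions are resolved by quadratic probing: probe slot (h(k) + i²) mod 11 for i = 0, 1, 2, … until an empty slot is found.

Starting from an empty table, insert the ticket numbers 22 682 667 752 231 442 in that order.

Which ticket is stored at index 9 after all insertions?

Insert 22: h=0, slot 0 empty => index 0.
Insert 682: h=0, slot 0 occupied => index 1.
Insert 667: h=7, slot 7 empty => index 7.
Insert 752: h=4, slot 4 empty => index 4.
Insert 231: h=0, slots 0,1,4 occupied => index 9.
Insert 442: h=2, slot 2 empty => index 2.
Table: [22, 682, 442, ∅, 752, ∅, ∅, 667, ∅, 231, ∅]

231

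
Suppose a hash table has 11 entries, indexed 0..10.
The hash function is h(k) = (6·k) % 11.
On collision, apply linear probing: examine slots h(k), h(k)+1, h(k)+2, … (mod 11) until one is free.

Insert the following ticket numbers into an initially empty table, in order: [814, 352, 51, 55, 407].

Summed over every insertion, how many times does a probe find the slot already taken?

Insert 814: h=0, slot 0 empty -> index 0.
Insert 352: h=0, slot 0 occupied -> index 1.
Insert 51: h=9, slot 9 empty -> index 9.
Insert 55: h=0, slots 0,1 occupied -> index 2.
Insert 407: h=0, slots 0,1,2 occupied -> index 3.
Table: [814, 352, 55, 407, _, _, _, _, _, 51, _]

6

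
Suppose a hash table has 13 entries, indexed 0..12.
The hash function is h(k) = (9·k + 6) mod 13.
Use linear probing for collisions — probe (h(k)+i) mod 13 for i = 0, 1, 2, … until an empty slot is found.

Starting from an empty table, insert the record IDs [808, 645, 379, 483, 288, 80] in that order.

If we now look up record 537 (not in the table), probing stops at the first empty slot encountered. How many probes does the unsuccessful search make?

2

808 hashes to 11; slot 11 is free => place at 11.
645 hashes to 0; slot 0 is free => place at 0.
379 hashes to 11; 11 taken => place at 12.
483 hashes to 11; 11,12,0 taken => place at 1.
288 hashes to 11; 11,12,0,1 taken => place at 2.
80 hashes to 11; 11,12,0,1,2 taken => place at 3.
Table: [645, 483, 288, 80, -, -, -, -, -, -, -, 808, 379]
Lookup 537: h=3, probe 3,4 → slot 4 empty, not found.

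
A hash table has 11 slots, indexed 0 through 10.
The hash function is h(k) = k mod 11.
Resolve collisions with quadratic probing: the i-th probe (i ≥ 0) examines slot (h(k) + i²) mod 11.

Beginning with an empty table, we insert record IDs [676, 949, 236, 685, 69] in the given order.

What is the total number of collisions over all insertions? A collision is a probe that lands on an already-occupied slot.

676 hashes to 5; slot 5 is free => place at 5.
949 hashes to 3; slot 3 is free => place at 3.
236 hashes to 5; 5 taken => place at 6.
685 hashes to 3; 3 taken => place at 4.
69 hashes to 3; 3,4 taken => place at 7.
Table: [_, _, _, 949, 685, 676, 236, 69, _, _, _]

4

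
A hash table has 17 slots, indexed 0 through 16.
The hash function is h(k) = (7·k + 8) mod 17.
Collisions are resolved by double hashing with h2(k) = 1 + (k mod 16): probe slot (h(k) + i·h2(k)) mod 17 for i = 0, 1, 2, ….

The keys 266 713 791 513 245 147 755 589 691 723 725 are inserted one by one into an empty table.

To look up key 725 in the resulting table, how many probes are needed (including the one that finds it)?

6

266: h=0 -> slot 0
713: h=1 -> slot 1
791: h=3 -> slot 3
513: h=12 -> slot 12
245: h=6 -> slot 6
147: h=0, h2=4, probe 0,4 -> slot 4
755: h=6, h2=4, probe 6,10 -> slot 10
589: h=0, h2=14, probe 0,14 -> slot 14
691: h=0, h2=4, probe 0,4,8 -> slot 8
723: h=3, h2=4, probe 3,7 -> slot 7
725: h=0, h2=6, probe 0,6,12,1,7,13 -> slot 13
Table: [266, 713, —, 791, 147, —, 245, 723, 691, —, 755, —, 513, 725, 589, —, —]
Lookup 725: h=0, h2=6, probe 0,6,12,1,7,13 → found at 13.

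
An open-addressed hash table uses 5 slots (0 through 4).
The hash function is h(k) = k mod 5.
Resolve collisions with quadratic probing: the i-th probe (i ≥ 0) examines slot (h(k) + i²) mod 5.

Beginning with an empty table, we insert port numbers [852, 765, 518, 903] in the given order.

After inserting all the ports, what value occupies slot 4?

903

852: h=2 → slot 2
765: h=0 → slot 0
518: h=3 → slot 3
903: h=3, probe 3,4 → slot 4
Table: [765, ∅, 852, 518, 903]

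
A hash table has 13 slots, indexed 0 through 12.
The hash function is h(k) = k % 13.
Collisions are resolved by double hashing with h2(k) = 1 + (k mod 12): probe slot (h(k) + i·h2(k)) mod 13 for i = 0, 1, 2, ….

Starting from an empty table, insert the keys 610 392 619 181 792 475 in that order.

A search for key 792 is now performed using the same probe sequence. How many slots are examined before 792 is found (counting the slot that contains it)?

2

610 hashes to 12; slot 12 is free -> place at 12.
392 hashes to 2; slot 2 is free -> place at 2.
619 hashes to 8; slot 8 is free -> place at 8.
181 hashes to 12, h2=2; 12 taken -> place at 1.
792 hashes to 12, h2=1; 12 taken -> place at 0.
475 hashes to 7; slot 7 is free -> place at 7.
Table: [792, 181, 392, —, —, —, —, 475, 619, —, —, —, 610]
Lookup 792: h=12, h2=1, probe 12,0 → found at 0.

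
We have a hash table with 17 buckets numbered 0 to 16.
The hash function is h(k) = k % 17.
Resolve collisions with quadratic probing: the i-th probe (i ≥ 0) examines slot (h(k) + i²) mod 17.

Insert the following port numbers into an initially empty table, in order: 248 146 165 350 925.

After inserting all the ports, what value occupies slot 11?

248: h=10 => slot 10
146: h=10, probe 10,11 => slot 11
165: h=12 => slot 12
350: h=10, probe 10,11,14 => slot 14
925: h=7 => slot 7
Table: [∅, ∅, ∅, ∅, ∅, ∅, ∅, 925, ∅, ∅, 248, 146, 165, ∅, 350, ∅, ∅]

146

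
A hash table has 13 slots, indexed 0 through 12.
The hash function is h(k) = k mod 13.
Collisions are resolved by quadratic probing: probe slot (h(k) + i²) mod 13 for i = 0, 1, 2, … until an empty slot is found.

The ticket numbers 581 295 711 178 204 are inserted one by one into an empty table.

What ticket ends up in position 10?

581 hashes to 9; slot 9 is free => place at 9.
295 hashes to 9; 9 taken => place at 10.
711 hashes to 9; 9,10 taken => place at 0.
178 hashes to 9; 9,10,0 taken => place at 5.
204 hashes to 9; 9,10,0,5 taken => place at 12.
Table: [711, ., ., ., ., 178, ., ., ., 581, 295, ., 204]

295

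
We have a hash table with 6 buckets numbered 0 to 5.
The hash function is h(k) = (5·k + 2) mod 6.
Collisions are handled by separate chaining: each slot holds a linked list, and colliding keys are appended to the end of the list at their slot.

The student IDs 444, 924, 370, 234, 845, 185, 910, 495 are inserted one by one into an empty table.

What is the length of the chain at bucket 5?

Insert 444: h=2, bucket 2 empty → new chain.
Insert 924: h=2, bucket 2 nonempty → append to chain.
Insert 370: h=4, bucket 4 empty → new chain.
Insert 234: h=2, bucket 2 nonempty → append to chain.
Insert 845: h=3, bucket 3 empty → new chain.
Insert 185: h=3, bucket 3 nonempty → append to chain.
Insert 910: h=4, bucket 4 nonempty → append to chain.
Insert 495: h=5, bucket 5 empty → new chain.
Final buckets:
0: —
1: —
2: 444 -> 924 -> 234
3: 845 -> 185
4: 370 -> 910
5: 495

1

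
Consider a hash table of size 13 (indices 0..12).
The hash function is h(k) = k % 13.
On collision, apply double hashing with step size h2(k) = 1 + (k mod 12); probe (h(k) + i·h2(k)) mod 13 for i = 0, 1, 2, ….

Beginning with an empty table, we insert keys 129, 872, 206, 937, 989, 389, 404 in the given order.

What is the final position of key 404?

Insert 129: h=12, slot 12 empty → index 12.
Insert 872: h=1, slot 1 empty → index 1.
Insert 206: h=11, slot 11 empty → index 11.
Insert 937: h=1, h2=2, slot 1 occupied → index 3.
Insert 989: h=1, h2=6, slot 1 occupied → index 7.
Insert 389: h=12, h2=6, slot 12 occupied → index 5.
Insert 404: h=1, h2=9, slot 1 occupied → index 10.
Table: [_, 872, _, 937, _, 389, _, 989, _, _, 404, 206, 129]

10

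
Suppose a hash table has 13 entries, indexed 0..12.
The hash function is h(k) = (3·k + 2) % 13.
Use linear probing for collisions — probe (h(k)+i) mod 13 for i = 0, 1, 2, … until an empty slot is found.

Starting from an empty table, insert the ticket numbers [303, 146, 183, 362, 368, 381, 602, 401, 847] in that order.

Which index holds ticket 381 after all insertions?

3

303: h=1 -> slot 1
146: h=11 -> slot 11
183: h=5 -> slot 5
362: h=9 -> slot 9
368: h=1, probe 1,2 -> slot 2
381: h=1, probe 1,2,3 -> slot 3
602: h=1, probe 1,2,3,4 -> slot 4
401: h=9, probe 9,10 -> slot 10
847: h=8 -> slot 8
Table: [_, 303, 368, 381, 602, 183, _, _, 847, 362, 401, 146, _]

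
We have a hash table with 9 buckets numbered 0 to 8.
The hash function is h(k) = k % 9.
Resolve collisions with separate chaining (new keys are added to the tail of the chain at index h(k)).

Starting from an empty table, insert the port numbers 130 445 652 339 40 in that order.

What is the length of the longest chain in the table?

Insert 130: h=4, bucket 4 empty -> new chain.
Insert 445: h=4, bucket 4 nonempty -> append to chain.
Insert 652: h=4, bucket 4 nonempty -> append to chain.
Insert 339: h=6, bucket 6 empty -> new chain.
Insert 40: h=4, bucket 4 nonempty -> append to chain.
Final buckets:
0: .
1: .
2: .
3: .
4: 130 -> 445 -> 652 -> 40
5: .
6: 339
7: .
8: .

4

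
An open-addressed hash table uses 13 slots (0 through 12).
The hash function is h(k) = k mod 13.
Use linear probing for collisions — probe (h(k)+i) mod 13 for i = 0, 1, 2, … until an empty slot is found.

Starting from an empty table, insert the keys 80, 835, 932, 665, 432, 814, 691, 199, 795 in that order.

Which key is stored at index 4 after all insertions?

665

80: h=2 -> slot 2
835: h=3 -> slot 3
932: h=9 -> slot 9
665: h=2, probe 2,3,4 -> slot 4
432: h=3, probe 3,4,5 -> slot 5
814: h=8 -> slot 8
691: h=2, probe 2,3,4,5,6 -> slot 6
199: h=4, probe 4,5,6,7 -> slot 7
795: h=2, probe 2,3,4,5,6,7,8,9,10 -> slot 10
Table: [—, —, 80, 835, 665, 432, 691, 199, 814, 932, 795, —, —]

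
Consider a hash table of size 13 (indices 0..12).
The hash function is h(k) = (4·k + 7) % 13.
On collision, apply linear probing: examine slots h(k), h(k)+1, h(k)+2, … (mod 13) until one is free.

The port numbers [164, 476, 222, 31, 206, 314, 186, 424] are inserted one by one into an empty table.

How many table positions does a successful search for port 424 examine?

164 hashes to 0; slot 0 is free => place at 0.
476 hashes to 0; 0 taken => place at 1.
222 hashes to 11; slot 11 is free => place at 11.
31 hashes to 1; 1 taken => place at 2.
206 hashes to 12; slot 12 is free => place at 12.
314 hashes to 2; 2 taken => place at 3.
186 hashes to 10; slot 10 is free => place at 10.
424 hashes to 0; 0,1,2,3 taken => place at 4.
Table: [164, 476, 31, 314, 424, -, -, -, -, -, 186, 222, 206]
Lookup 424: h=0, probe 0,1,2,3,4 → found at 4.

5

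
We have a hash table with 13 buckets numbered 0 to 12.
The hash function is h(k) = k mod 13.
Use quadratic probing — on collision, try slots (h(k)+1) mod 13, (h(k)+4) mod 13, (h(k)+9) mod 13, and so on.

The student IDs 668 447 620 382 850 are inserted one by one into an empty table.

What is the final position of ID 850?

Insert 668: h=5, slot 5 empty => index 5.
Insert 447: h=5, slot 5 occupied => index 6.
Insert 620: h=9, slot 9 empty => index 9.
Insert 382: h=5, slots 5,6,9 occupied => index 1.
Insert 850: h=5, slots 5,6,9,1 occupied => index 8.
Table: [∅, 382, ∅, ∅, ∅, 668, 447, ∅, 850, 620, ∅, ∅, ∅]

8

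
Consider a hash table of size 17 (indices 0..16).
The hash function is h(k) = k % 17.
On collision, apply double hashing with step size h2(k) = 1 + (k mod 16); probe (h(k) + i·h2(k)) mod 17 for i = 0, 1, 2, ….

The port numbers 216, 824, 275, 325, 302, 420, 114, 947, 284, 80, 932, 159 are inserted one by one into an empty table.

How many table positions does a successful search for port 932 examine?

3

216: h=12 => slot 12
824: h=8 => slot 8
275: h=3 => slot 3
325: h=2 => slot 2
302: h=13 => slot 13
420: h=12, h2=5, probe 12,0 => slot 0
114: h=12, h2=3, probe 12,15 => slot 15
947: h=12, h2=4, probe 12,16 => slot 16
284: h=12, h2=13, probe 12,8,4 => slot 4
80: h=12, h2=1, probe 12,13,14 => slot 14
932: h=14, h2=5, probe 14,2,7 => slot 7
159: h=6 => slot 6
Table: [420, ., 325, 275, 284, ., 159, 932, 824, ., ., ., 216, 302, 80, 114, 947]
Lookup 932: h=14, h2=5, probe 14,2,7 → found at 7.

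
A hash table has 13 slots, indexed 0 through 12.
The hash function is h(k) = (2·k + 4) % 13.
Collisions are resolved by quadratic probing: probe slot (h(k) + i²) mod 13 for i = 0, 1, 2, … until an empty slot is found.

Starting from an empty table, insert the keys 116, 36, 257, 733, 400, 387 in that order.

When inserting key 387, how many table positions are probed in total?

6

116 hashes to 2; slot 2 is free -> place at 2.
36 hashes to 11; slot 11 is free -> place at 11.
257 hashes to 11; 11 taken -> place at 12.
733 hashes to 1; slot 1 is free -> place at 1.
400 hashes to 11; 11,12,2 taken -> place at 7.
387 hashes to 11; 11,12,2,7,1 taken -> place at 10.
Table: [-, 733, 116, -, -, -, -, 400, -, -, 387, 36, 257]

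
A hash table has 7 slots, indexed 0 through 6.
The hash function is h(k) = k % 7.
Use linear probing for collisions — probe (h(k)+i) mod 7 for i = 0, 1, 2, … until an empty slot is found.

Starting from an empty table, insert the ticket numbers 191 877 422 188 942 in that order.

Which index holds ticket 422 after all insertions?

4

191 hashes to 2; slot 2 is free => place at 2.
877 hashes to 2; 2 taken => place at 3.
422 hashes to 2; 2,3 taken => place at 4.
188 hashes to 6; slot 6 is free => place at 6.
942 hashes to 4; 4 taken => place at 5.
Table: [∅, ∅, 191, 877, 422, 942, 188]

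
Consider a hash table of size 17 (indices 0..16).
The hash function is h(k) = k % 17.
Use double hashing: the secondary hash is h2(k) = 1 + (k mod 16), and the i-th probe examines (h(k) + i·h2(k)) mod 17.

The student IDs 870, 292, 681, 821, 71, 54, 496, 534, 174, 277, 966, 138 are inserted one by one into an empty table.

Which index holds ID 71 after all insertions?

870 hashes to 3; slot 3 is free → place at 3.
292 hashes to 3, h2=5; 3 taken → place at 8.
681 hashes to 1; slot 1 is free → place at 1.
821 hashes to 5; slot 5 is free → place at 5.
71 hashes to 3, h2=8; 3 taken → place at 11.
54 hashes to 3, h2=7; 3 taken → place at 10.
496 hashes to 3, h2=1; 3 taken → place at 4.
534 hashes to 7; slot 7 is free → place at 7.
174 hashes to 4, h2=15; 4 taken → place at 2.
277 hashes to 5, h2=6; 5,11 taken → place at 0.
966 hashes to 14; slot 14 is free → place at 14.
138 hashes to 2, h2=11; 2 taken → place at 13.
Table: [277, 681, 174, 870, 496, 821, _, 534, 292, _, 54, 71, _, 138, 966, _, _]

11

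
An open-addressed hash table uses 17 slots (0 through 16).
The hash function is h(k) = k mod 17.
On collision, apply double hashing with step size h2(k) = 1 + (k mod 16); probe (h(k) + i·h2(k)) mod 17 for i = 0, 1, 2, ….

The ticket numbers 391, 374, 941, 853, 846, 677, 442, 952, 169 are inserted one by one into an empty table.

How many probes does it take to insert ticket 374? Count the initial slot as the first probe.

2

391: h=0 -> slot 0
374: h=0, h2=7, probe 0,7 -> slot 7
941: h=6 -> slot 6
853: h=3 -> slot 3
846: h=13 -> slot 13
677: h=14 -> slot 14
442: h=0, h2=11, probe 0,11 -> slot 11
952: h=0, h2=9, probe 0,9 -> slot 9
169: h=16 -> slot 16
Table: [391, —, —, 853, —, —, 941, 374, —, 952, —, 442, —, 846, 677, —, 169]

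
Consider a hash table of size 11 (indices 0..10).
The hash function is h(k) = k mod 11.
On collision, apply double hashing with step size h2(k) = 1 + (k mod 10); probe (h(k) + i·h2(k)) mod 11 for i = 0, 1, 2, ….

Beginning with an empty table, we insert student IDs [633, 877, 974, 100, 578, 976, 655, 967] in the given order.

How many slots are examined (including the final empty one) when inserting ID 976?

Insert 633: h=6, slot 6 empty => index 6.
Insert 877: h=8, slot 8 empty => index 8.
Insert 974: h=6, h2=5, slot 6 occupied => index 0.
Insert 100: h=1, slot 1 empty => index 1.
Insert 578: h=6, h2=9, slot 6 occupied => index 4.
Insert 976: h=8, h2=7, slots 8,4,0 occupied => index 7.
Insert 655: h=6, h2=6, slots 6,1,7 occupied => index 2.
Insert 967: h=10, slot 10 empty => index 10.
Table: [974, 100, 655, —, 578, —, 633, 976, 877, —, 967]

4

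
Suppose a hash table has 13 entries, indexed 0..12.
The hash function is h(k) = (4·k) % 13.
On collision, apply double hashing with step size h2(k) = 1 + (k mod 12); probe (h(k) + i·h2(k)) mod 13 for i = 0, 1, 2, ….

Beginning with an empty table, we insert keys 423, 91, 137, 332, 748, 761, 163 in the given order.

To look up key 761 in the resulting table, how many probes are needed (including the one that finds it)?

3

Insert 423: h=2, slot 2 empty => index 2.
Insert 91: h=0, slot 0 empty => index 0.
Insert 137: h=2, h2=6, slot 2 occupied => index 8.
Insert 332: h=2, h2=9, slot 2 occupied => index 11.
Insert 748: h=2, h2=5, slot 2 occupied => index 7.
Insert 761: h=2, h2=6, slots 2,8 occupied => index 1.
Insert 163: h=2, h2=8, slot 2 occupied => index 10.
Table: [91, 761, 423, —, —, —, —, 748, 137, —, 163, 332, —]
Lookup 761: h=2, h2=6, probe 2,8,1 → found at 1.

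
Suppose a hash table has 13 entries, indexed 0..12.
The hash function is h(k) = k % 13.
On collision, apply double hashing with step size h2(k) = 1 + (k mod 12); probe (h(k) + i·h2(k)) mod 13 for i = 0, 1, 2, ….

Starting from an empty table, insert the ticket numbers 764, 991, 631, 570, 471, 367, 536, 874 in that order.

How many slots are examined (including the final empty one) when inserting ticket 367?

3

Insert 764: h=10, slot 10 empty => index 10.
Insert 991: h=3, slot 3 empty => index 3.
Insert 631: h=7, slot 7 empty => index 7.
Insert 570: h=11, slot 11 empty => index 11.
Insert 471: h=3, h2=4, slots 3,7,11 occupied => index 2.
Insert 367: h=3, h2=8, slots 3,11 occupied => index 6.
Insert 536: h=3, h2=9, slot 3 occupied => index 12.
Insert 874: h=3, h2=11, slot 3 occupied => index 1.
Table: [-, 874, 471, 991, -, -, 367, 631, -, -, 764, 570, 536]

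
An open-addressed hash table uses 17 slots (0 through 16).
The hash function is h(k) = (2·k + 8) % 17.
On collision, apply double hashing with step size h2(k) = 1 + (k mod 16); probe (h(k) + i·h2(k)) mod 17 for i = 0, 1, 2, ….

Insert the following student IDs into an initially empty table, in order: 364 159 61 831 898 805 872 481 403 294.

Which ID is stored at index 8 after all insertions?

364 hashes to 5; slot 5 is free -> place at 5.
159 hashes to 3; slot 3 is free -> place at 3.
61 hashes to 11; slot 11 is free -> place at 11.
831 hashes to 4; slot 4 is free -> place at 4.
898 hashes to 2; slot 2 is free -> place at 2.
805 hashes to 3, h2=6; 3 taken -> place at 9.
872 hashes to 1; slot 1 is free -> place at 1.
481 hashes to 1, h2=2; 1,3,5 taken -> place at 7.
403 hashes to 15; slot 15 is free -> place at 15.
294 hashes to 1, h2=7; 1 taken -> place at 8.
Table: [_, 872, 898, 159, 831, 364, _, 481, 294, 805, _, 61, _, _, _, 403, _]

294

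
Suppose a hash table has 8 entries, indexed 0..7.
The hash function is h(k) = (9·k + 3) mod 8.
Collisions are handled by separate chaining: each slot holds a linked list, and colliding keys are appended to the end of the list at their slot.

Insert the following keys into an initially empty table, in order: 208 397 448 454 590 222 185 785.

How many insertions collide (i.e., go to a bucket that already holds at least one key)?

4

208 → bucket 3
397 → bucket 0
448 → bucket 3 (collision)
454 → bucket 1
590 → bucket 1 (collision)
222 → bucket 1 (collision)
185 → bucket 4
785 → bucket 4 (collision)
Final buckets:
0: 397
1: 454 -> 590 -> 222
2: _
3: 208 -> 448
4: 185 -> 785
5: _
6: _
7: _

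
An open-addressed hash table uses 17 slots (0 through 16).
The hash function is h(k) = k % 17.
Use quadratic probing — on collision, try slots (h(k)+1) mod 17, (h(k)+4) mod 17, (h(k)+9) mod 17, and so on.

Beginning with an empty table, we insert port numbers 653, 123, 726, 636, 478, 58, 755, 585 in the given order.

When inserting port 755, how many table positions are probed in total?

653: h=7 => slot 7
123: h=4 => slot 4
726: h=12 => slot 12
636: h=7, probe 7,8 => slot 8
478: h=2 => slot 2
58: h=7, probe 7,8,11 => slot 11
755: h=7, probe 7,8,11,16 => slot 16
585: h=7, probe 7,8,11,16,6 => slot 6
Table: [., ., 478, ., 123, ., 585, 653, 636, ., ., 58, 726, ., ., ., 755]

4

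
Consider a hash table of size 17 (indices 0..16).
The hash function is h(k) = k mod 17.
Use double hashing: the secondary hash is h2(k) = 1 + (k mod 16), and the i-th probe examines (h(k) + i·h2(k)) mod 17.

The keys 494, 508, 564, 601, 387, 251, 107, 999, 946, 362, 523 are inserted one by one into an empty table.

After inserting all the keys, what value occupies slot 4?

494 hashes to 1; slot 1 is free → place at 1.
508 hashes to 15; slot 15 is free → place at 15.
564 hashes to 3; slot 3 is free → place at 3.
601 hashes to 6; slot 6 is free → place at 6.
387 hashes to 13; slot 13 is free → place at 13.
251 hashes to 13, h2=12; 13 taken → place at 8.
107 hashes to 5; slot 5 is free → place at 5.
999 hashes to 13, h2=8; 13 taken → place at 4.
946 hashes to 11; slot 11 is free → place at 11.
362 hashes to 5, h2=11; 5 taken → place at 16.
523 hashes to 13, h2=12; 13,8,3,15 taken → place at 10.
Table: [_, 494, _, 564, 999, 107, 601, _, 251, _, 523, 946, _, 387, _, 508, 362]

999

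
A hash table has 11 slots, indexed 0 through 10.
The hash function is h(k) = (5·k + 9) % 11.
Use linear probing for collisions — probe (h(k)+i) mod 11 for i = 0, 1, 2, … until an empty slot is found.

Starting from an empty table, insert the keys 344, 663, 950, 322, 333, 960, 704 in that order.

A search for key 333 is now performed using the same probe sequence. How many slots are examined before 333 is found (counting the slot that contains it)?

Insert 344: h=2, slot 2 empty -> index 2.
Insert 663: h=2, slot 2 occupied -> index 3.
Insert 950: h=7, slot 7 empty -> index 7.
Insert 322: h=2, slots 2,3 occupied -> index 4.
Insert 333: h=2, slots 2,3,4 occupied -> index 5.
Insert 960: h=2, slots 2,3,4,5 occupied -> index 6.
Insert 704: h=9, slot 9 empty -> index 9.
Table: [_, _, 344, 663, 322, 333, 960, 950, _, 704, _]
Lookup 333: h=2, probe 2,3,4,5 → found at 5.

4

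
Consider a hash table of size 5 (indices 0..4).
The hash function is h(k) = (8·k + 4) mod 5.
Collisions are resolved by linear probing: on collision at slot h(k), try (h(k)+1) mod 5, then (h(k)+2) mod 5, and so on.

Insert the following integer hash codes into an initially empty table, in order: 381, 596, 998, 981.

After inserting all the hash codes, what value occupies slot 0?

981

Insert 381: h=2, slot 2 empty -> index 2.
Insert 596: h=2, slot 2 occupied -> index 3.
Insert 998: h=3, slot 3 occupied -> index 4.
Insert 981: h=2, slots 2,3,4 occupied -> index 0.
Table: [981, ., 381, 596, 998]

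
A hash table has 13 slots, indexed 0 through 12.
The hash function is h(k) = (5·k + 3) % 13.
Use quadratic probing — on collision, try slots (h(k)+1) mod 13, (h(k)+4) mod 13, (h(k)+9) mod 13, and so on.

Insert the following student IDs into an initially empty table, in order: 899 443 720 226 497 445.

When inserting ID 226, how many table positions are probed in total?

2

899 hashes to 0; slot 0 is free -> place at 0.
443 hashes to 8; slot 8 is free -> place at 8.
720 hashes to 2; slot 2 is free -> place at 2.
226 hashes to 2; 2 taken -> place at 3.
497 hashes to 5; slot 5 is free -> place at 5.
445 hashes to 5; 5 taken -> place at 6.
Table: [899, ∅, 720, 226, ∅, 497, 445, ∅, 443, ∅, ∅, ∅, ∅]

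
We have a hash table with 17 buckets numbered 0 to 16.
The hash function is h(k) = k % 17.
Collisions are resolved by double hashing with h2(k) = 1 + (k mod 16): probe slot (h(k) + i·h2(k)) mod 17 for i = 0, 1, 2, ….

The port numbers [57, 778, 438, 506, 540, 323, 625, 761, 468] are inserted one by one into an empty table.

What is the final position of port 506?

Insert 57: h=6, slot 6 empty => index 6.
Insert 778: h=13, slot 13 empty => index 13.
Insert 438: h=13, h2=7, slot 13 occupied => index 3.
Insert 506: h=13, h2=11, slot 13 occupied => index 7.
Insert 540: h=13, h2=13, slot 13 occupied => index 9.
Insert 323: h=0, slot 0 empty => index 0.
Insert 625: h=13, h2=2, slot 13 occupied => index 15.
Insert 761: h=13, h2=10, slots 13,6 occupied => index 16.
Insert 468: h=9, h2=5, slot 9 occupied => index 14.
Table: [323, ∅, ∅, 438, ∅, ∅, 57, 506, ∅, 540, ∅, ∅, ∅, 778, 468, 625, 761]

7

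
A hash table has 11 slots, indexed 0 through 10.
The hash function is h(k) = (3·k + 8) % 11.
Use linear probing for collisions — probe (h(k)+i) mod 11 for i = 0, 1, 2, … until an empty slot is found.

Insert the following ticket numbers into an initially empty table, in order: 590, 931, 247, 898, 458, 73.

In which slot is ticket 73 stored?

590: h=7 => slot 7
931: h=7, probe 7,8 => slot 8
247: h=1 => slot 1
898: h=7, probe 7,8,9 => slot 9
458: h=7, probe 7,8,9,10 => slot 10
73: h=7, probe 7,8,9,10,0 => slot 0
Table: [73, 247, ∅, ∅, ∅, ∅, ∅, 590, 931, 898, 458]

0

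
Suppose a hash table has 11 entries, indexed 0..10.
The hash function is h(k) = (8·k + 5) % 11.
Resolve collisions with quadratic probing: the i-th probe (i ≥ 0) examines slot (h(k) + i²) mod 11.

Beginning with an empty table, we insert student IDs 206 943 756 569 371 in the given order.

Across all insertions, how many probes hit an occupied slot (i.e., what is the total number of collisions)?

206 hashes to 3; slot 3 is free → place at 3.
943 hashes to 3; 3 taken → place at 4.
756 hashes to 3; 3,4 taken → place at 7.
569 hashes to 3; 3,4,7 taken → place at 1.
371 hashes to 3; 3,4,7,1 taken → place at 8.
Table: [., 569, ., 206, 943, ., ., 756, 371, ., .]

10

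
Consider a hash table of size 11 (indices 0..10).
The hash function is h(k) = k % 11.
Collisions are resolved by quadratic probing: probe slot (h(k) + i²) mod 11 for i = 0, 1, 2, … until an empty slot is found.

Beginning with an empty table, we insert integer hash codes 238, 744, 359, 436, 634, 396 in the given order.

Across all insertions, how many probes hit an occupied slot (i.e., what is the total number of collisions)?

12

Insert 238: h=7, slot 7 empty => index 7.
Insert 744: h=7, slot 7 occupied => index 8.
Insert 359: h=7, slots 7,8 occupied => index 0.
Insert 436: h=7, slots 7,8,0 occupied => index 5.
Insert 634: h=7, slots 7,8,0,5 occupied => index 1.
Insert 396: h=0, slots 0,1 occupied => index 4.
Table: [359, 634, —, —, 396, 436, —, 238, 744, —, —]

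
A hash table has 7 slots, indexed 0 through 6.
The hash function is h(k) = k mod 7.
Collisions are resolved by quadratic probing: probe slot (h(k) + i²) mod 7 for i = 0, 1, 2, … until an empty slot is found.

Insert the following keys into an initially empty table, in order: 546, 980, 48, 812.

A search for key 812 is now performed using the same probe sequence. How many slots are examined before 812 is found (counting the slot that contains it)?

3

Insert 546: h=0, slot 0 empty -> index 0.
Insert 980: h=0, slot 0 occupied -> index 1.
Insert 48: h=6, slot 6 empty -> index 6.
Insert 812: h=0, slots 0,1 occupied -> index 4.
Table: [546, 980, -, -, 812, -, 48]
Lookup 812: h=0, probe 0,1,4 → found at 4.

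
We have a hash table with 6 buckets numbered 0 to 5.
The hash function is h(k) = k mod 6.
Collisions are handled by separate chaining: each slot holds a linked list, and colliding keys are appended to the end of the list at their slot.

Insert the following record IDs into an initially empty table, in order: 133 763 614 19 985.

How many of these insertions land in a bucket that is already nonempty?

3

Insert 133: h=1, bucket 1 empty -> new chain.
Insert 763: h=1, bucket 1 nonempty -> append to chain.
Insert 614: h=2, bucket 2 empty -> new chain.
Insert 19: h=1, bucket 1 nonempty -> append to chain.
Insert 985: h=1, bucket 1 nonempty -> append to chain.
Final buckets:
0: -
1: 133 -> 763 -> 19 -> 985
2: 614
3: -
4: -
5: -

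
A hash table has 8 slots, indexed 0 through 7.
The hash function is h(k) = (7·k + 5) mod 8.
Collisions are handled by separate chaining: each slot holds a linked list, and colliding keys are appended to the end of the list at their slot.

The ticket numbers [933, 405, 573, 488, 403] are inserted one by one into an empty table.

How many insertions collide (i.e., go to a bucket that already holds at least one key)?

Insert 933: h=0, bucket 0 empty -> new chain.
Insert 405: h=0, bucket 0 nonempty -> append to chain.
Insert 573: h=0, bucket 0 nonempty -> append to chain.
Insert 488: h=5, bucket 5 empty -> new chain.
Insert 403: h=2, bucket 2 empty -> new chain.
Final buckets:
0: 933 -> 405 -> 573
1: _
2: 403
3: _
4: _
5: 488
6: _
7: _

2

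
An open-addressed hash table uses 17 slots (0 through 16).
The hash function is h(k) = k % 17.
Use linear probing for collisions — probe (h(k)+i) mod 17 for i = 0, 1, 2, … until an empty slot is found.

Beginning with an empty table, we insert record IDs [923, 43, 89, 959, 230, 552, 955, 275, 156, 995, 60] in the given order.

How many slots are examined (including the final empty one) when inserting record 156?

923 hashes to 5; slot 5 is free => place at 5.
43 hashes to 9; slot 9 is free => place at 9.
89 hashes to 4; slot 4 is free => place at 4.
959 hashes to 7; slot 7 is free => place at 7.
230 hashes to 9; 9 taken => place at 10.
552 hashes to 8; slot 8 is free => place at 8.
955 hashes to 3; slot 3 is free => place at 3.
275 hashes to 3; 3,4,5 taken => place at 6.
156 hashes to 3; 3,4,5,6,7,8,9,10 taken => place at 11.
995 hashes to 9; 9,10,11 taken => place at 12.
60 hashes to 9; 9,10,11,12 taken => place at 13.
Table: [-, -, -, 955, 89, 923, 275, 959, 552, 43, 230, 156, 995, 60, -, -, -]

9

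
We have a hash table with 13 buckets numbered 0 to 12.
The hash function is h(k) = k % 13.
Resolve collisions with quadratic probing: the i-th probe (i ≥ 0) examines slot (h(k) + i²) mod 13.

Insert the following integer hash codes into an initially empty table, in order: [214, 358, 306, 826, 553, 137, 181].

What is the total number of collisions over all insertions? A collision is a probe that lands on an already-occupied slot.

10

214 hashes to 6; slot 6 is free → place at 6.
358 hashes to 7; slot 7 is free → place at 7.
306 hashes to 7; 7 taken → place at 8.
826 hashes to 7; 7,8 taken → place at 11.
553 hashes to 7; 7,8,11 taken → place at 3.
137 hashes to 7; 7,8,11,3 taken → place at 10.
181 hashes to 12; slot 12 is free → place at 12.
Table: [_, _, _, 553, _, _, 214, 358, 306, _, 137, 826, 181]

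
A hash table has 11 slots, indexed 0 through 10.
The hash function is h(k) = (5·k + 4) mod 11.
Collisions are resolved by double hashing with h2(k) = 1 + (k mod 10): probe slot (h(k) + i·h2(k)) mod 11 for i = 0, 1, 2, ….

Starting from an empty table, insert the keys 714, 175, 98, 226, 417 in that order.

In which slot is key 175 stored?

5

714 hashes to 10; slot 10 is free → place at 10.
175 hashes to 10, h2=6; 10 taken → place at 5.
98 hashes to 10, h2=9; 10 taken → place at 8.
226 hashes to 1; slot 1 is free → place at 1.
417 hashes to 10, h2=8; 10 taken → place at 7.
Table: [—, 226, —, —, —, 175, —, 417, 98, —, 714]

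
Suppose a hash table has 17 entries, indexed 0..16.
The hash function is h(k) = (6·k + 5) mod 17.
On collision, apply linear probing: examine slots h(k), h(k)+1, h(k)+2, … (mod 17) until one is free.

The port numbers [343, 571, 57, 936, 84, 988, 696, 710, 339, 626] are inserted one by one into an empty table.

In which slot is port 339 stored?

2

Insert 343: h=6, slot 6 empty -> index 6.
Insert 571: h=14, slot 14 empty -> index 14.
Insert 57: h=7, slot 7 empty -> index 7.
Insert 936: h=11, slot 11 empty -> index 11.
Insert 84: h=16, slot 16 empty -> index 16.
Insert 988: h=0, slot 0 empty -> index 0.
Insert 696: h=16, slots 16,0 occupied -> index 1.
Insert 710: h=15, slot 15 empty -> index 15.
Insert 339: h=16, slots 16,0,1 occupied -> index 2.
Insert 626: h=4, slot 4 empty -> index 4.
Table: [988, 696, 339, _, 626, _, 343, 57, _, _, _, 936, _, _, 571, 710, 84]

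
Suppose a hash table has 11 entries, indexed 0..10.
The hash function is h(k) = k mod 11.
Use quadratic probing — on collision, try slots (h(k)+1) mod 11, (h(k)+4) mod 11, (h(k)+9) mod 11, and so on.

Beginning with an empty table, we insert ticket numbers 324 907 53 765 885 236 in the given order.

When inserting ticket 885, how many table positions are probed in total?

4

Insert 324: h=5, slot 5 empty -> index 5.
Insert 907: h=5, slot 5 occupied -> index 6.
Insert 53: h=9, slot 9 empty -> index 9.
Insert 765: h=6, slot 6 occupied -> index 7.
Insert 885: h=5, slots 5,6,9 occupied -> index 3.
Insert 236: h=5, slots 5,6,9,3 occupied -> index 10.
Table: [-, -, -, 885, -, 324, 907, 765, -, 53, 236]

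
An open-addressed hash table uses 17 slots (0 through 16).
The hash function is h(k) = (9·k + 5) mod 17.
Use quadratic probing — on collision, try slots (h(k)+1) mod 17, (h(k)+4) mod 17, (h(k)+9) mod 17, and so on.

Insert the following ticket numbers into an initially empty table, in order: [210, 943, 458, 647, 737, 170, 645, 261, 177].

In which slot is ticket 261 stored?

Insert 210: h=8, slot 8 empty -> index 8.
Insert 943: h=9, slot 9 empty -> index 9.
Insert 458: h=13, slot 13 empty -> index 13.
Insert 647: h=14, slot 14 empty -> index 14.
Insert 737: h=8, slots 8,9 occupied -> index 12.
Insert 170: h=5, slot 5 empty -> index 5.
Insert 645: h=13, slots 13,14 occupied -> index 0.
Insert 261: h=8, slots 8,9,12,0 occupied -> index 7.
Insert 177: h=0, slot 0 occupied -> index 1.
Table: [645, 177, -, -, -, 170, -, 261, 210, 943, -, -, 737, 458, 647, -, -]

7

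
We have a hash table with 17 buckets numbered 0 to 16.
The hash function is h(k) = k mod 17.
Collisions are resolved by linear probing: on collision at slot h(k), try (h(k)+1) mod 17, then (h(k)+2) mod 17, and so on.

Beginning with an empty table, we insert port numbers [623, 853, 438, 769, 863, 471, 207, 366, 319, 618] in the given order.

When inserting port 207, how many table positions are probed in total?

Insert 623: h=11, slot 11 empty -> index 11.
Insert 853: h=3, slot 3 empty -> index 3.
Insert 438: h=13, slot 13 empty -> index 13.
Insert 769: h=4, slot 4 empty -> index 4.
Insert 863: h=13, slot 13 occupied -> index 14.
Insert 471: h=12, slot 12 empty -> index 12.
Insert 207: h=3, slots 3,4 occupied -> index 5.
Insert 366: h=9, slot 9 empty -> index 9.
Insert 319: h=13, slots 13,14 occupied -> index 15.
Insert 618: h=6, slot 6 empty -> index 6.
Table: [_, _, _, 853, 769, 207, 618, _, _, 366, _, 623, 471, 438, 863, 319, _]

3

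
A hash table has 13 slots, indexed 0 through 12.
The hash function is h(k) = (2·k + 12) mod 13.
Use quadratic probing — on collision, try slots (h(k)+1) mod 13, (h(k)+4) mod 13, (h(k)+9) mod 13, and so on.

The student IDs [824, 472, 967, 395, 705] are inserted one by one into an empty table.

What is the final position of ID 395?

824 hashes to 9; slot 9 is free -> place at 9.
472 hashes to 7; slot 7 is free -> place at 7.
967 hashes to 9; 9 taken -> place at 10.
395 hashes to 9; 9,10 taken -> place at 0.
705 hashes to 5; slot 5 is free -> place at 5.
Table: [395, -, -, -, -, 705, -, 472, -, 824, 967, -, -]

0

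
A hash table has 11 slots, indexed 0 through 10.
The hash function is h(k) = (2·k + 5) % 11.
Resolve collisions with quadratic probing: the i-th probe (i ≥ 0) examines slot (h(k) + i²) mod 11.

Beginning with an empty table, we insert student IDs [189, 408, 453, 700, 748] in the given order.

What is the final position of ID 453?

Insert 189: h=9, slot 9 empty → index 9.
Insert 408: h=7, slot 7 empty → index 7.
Insert 453: h=9, slot 9 occupied → index 10.
Insert 700: h=8, slot 8 empty → index 8.
Insert 748: h=5, slot 5 empty → index 5.
Table: [-, -, -, -, -, 748, -, 408, 700, 189, 453]

10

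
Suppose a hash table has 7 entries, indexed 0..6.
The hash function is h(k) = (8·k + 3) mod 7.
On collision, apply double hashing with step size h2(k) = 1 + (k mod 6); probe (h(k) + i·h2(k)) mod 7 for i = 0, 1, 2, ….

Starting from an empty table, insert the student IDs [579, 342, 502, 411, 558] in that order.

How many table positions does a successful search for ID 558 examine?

579: h=1 => slot 1
342: h=2 => slot 2
502: h=1, h2=5, probe 1,6 => slot 6
411: h=1, h2=4, probe 1,5 => slot 5
558: h=1, h2=1, probe 1,2,3 => slot 3
Table: [_, 579, 342, 558, _, 411, 502]
Lookup 558: h=1, h2=1, probe 1,2,3 → found at 3.

3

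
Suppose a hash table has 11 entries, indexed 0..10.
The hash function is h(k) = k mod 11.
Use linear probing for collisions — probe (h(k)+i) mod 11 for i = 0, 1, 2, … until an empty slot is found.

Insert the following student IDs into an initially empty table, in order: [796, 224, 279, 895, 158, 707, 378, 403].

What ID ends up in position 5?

224

796: h=4 → slot 4
224: h=4, probe 4,5 → slot 5
279: h=4, probe 4,5,6 → slot 6
895: h=4, probe 4,5,6,7 → slot 7
158: h=4, probe 4,5,6,7,8 → slot 8
707: h=3 → slot 3
378: h=4, probe 4,5,6,7,8,9 → slot 9
403: h=7, probe 7,8,9,10 → slot 10
Table: [∅, ∅, ∅, 707, 796, 224, 279, 895, 158, 378, 403]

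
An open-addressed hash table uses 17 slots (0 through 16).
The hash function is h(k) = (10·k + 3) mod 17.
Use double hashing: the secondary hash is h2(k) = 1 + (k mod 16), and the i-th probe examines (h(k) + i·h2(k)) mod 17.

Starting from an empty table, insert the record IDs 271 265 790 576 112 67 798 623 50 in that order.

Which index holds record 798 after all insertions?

Insert 271: h=10, slot 10 empty → index 10.
Insert 265: h=1, slot 1 empty → index 1.
Insert 790: h=15, slot 15 empty → index 15.
Insert 576: h=0, slot 0 empty → index 0.
Insert 112: h=1, h2=1, slot 1 occupied → index 2.
Insert 67: h=10, h2=4, slot 10 occupied → index 14.
Insert 798: h=10, h2=15, slot 10 occupied → index 8.
Insert 623: h=11, slot 11 empty → index 11.
Insert 50: h=10, h2=3, slot 10 occupied → index 13.
Table: [576, 265, 112, ., ., ., ., ., 798, ., 271, 623, ., 50, 67, 790, .]

8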